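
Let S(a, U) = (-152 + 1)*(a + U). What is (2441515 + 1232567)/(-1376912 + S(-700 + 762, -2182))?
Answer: -612347/176132 ≈ -3.4766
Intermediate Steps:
S(a, U) = -151*U - 151*a (S(a, U) = -151*(U + a) = -151*U - 151*a)
(2441515 + 1232567)/(-1376912 + S(-700 + 762, -2182)) = (2441515 + 1232567)/(-1376912 + (-151*(-2182) - 151*(-700 + 762))) = 3674082/(-1376912 + (329482 - 151*62)) = 3674082/(-1376912 + (329482 - 9362)) = 3674082/(-1376912 + 320120) = 3674082/(-1056792) = 3674082*(-1/1056792) = -612347/176132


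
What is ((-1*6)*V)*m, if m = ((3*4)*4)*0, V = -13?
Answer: 0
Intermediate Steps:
m = 0 (m = (12*4)*0 = 48*0 = 0)
((-1*6)*V)*m = (-1*6*(-13))*0 = -6*(-13)*0 = 78*0 = 0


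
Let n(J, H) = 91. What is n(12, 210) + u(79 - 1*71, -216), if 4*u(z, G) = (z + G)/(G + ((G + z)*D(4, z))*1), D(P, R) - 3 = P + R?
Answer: 75907/834 ≈ 91.016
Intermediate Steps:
D(P, R) = 3 + P + R (D(P, R) = 3 + (P + R) = 3 + P + R)
u(z, G) = (G + z)/(4*(G + (7 + z)*(G + z))) (u(z, G) = ((z + G)/(G + ((G + z)*(3 + 4 + z))*1))/4 = ((G + z)/(G + ((G + z)*(7 + z))*1))/4 = ((G + z)/(G + ((7 + z)*(G + z))*1))/4 = ((G + z)/(G + (7 + z)*(G + z)))/4 = (G + z)/(4*(G + (7 + z)*(G + z))))
n(12, 210) + u(79 - 1*71, -216) = 91 + ((¼)*(-216) + (79 - 1*71)/4)/(-216 - 216*(7 + (79 - 1*71)) + (79 - 1*71)*(7 + (79 - 1*71))) = 91 + (-54 + (79 - 71)/4)/(-216 - 216*(7 + (79 - 71)) + (79 - 71)*(7 + (79 - 71))) = 91 + (-54 + (¼)*8)/(-216 - 216*(7 + 8) + 8*(7 + 8)) = 91 + (-54 + 2)/(-216 - 216*15 + 8*15) = 91 - 52/(-216 - 3240 + 120) = 91 - 52/(-3336) = 91 - 1/3336*(-52) = 91 + 13/834 = 75907/834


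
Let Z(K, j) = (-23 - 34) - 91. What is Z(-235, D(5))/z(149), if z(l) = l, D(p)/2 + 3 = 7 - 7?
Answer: -148/149 ≈ -0.99329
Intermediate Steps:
D(p) = -6 (D(p) = -6 + 2*(7 - 7) = -6 + 2*0 = -6 + 0 = -6)
Z(K, j) = -148 (Z(K, j) = -57 - 91 = -148)
Z(-235, D(5))/z(149) = -148/149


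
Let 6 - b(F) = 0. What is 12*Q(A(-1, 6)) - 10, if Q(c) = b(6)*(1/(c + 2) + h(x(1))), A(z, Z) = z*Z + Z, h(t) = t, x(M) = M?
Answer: 98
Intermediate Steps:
b(F) = 6 (b(F) = 6 - 1*0 = 6 + 0 = 6)
A(z, Z) = Z + Z*z (A(z, Z) = Z*z + Z = Z + Z*z)
Q(c) = 6 + 6/(2 + c) (Q(c) = 6*(1/(c + 2) + 1) = 6*(1/(2 + c) + 1) = 6*(1 + 1/(2 + c)) = 6 + 6/(2 + c))
12*Q(A(-1, 6)) - 10 = 12*(6*(3 + 6*(1 - 1))/(2 + 6*(1 - 1))) - 10 = 12*(6*(3 + 6*0)/(2 + 6*0)) - 10 = 12*(6*(3 + 0)/(2 + 0)) - 10 = 12*(6*3/2) - 10 = 12*(6*(1/2)*3) - 10 = 12*9 - 10 = 108 - 10 = 98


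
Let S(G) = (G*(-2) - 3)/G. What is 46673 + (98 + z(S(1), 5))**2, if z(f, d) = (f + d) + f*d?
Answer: 52002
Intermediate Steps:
S(G) = (-3 - 2*G)/G (S(G) = (-2*G - 3)/G = (-3 - 2*G)/G)
z(f, d) = d + f + d*f (z(f, d) = (d + f) + d*f = d + f + d*f)
46673 + (98 + z(S(1), 5))**2 = 46673 + (98 + (5 + (-2 - 3/1) + 5*(-2 - 3/1)))**2 = 46673 + (98 + (5 + (-2 - 3*1) + 5*(-2 - 3*1)))**2 = 46673 + (98 + (5 + (-2 - 3) + 5*(-2 - 3)))**2 = 46673 + (98 + (5 - 5 + 5*(-5)))**2 = 46673 + (98 + (5 - 5 - 25))**2 = 46673 + (98 - 25)**2 = 46673 + 73**2 = 46673 + 5329 = 52002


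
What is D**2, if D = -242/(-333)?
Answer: 58564/110889 ≈ 0.52813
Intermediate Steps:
D = 242/333 (D = -242*(-1/333) = 242/333 ≈ 0.72673)
D**2 = (242/333)**2 = 58564/110889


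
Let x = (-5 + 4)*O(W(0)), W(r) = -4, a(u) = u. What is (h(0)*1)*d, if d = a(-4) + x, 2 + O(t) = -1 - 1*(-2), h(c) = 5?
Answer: -15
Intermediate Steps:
O(t) = -1 (O(t) = -2 + (-1 - 1*(-2)) = -2 + (-1 + 2) = -2 + 1 = -1)
x = 1 (x = (-5 + 4)*(-1) = -1*(-1) = 1)
d = -3 (d = -4 + 1 = -3)
(h(0)*1)*d = (5*1)*(-3) = 5*(-3) = -15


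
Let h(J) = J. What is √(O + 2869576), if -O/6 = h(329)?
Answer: √2867602 ≈ 1693.4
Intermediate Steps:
O = -1974 (O = -6*329 = -1974)
√(O + 2869576) = √(-1974 + 2869576) = √2867602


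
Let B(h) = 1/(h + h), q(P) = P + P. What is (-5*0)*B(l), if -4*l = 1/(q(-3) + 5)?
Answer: 0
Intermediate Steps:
q(P) = 2*P
l = 1/4 (l = -1/(4*(2*(-3) + 5)) = -1/(4*(-6 + 5)) = -1/4/(-1) = -1/4*(-1) = 1/4 ≈ 0.25000)
B(h) = 1/(2*h)
(-5*0)*B(l) = (-5*0)*(1/(2*(1/4))) = 0*((1/2)*4) = 0*2 = 0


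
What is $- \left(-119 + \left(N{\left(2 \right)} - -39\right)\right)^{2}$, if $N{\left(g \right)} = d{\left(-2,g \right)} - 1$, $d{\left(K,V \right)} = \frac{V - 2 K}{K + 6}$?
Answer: $- \frac{25281}{4} \approx -6320.3$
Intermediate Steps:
$d{\left(K,V \right)} = \frac{V - 2 K}{6 + K}$
$N{\left(g \right)} = \frac{g}{4}$ ($N{\left(g \right)} = \frac{g - -4}{6 - 2} - 1 = \frac{g + 4}{4} - 1 = \frac{4 + g}{4} - 1 = \left(1 + \frac{g}{4}\right) - 1 = \frac{g}{4}$)
$- \left(-119 + \left(N{\left(2 \right)} - -39\right)\right)^{2} = - \left(-119 + \left(\frac{1}{4} \cdot 2 - -39\right)\right)^{2} = - \left(-119 + \left(\frac{1}{2} + 39\right)\right)^{2} = - \left(-119 + \frac{79}{2}\right)^{2} = - \left(- \frac{159}{2}\right)^{2} = \left(-1\right) \frac{25281}{4} = - \frac{25281}{4}$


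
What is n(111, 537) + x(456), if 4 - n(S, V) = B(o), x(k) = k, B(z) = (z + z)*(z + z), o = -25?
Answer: -2040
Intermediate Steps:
B(z) = 4*z² (B(z) = (2*z)*(2*z) = 4*z²)
n(S, V) = -2496 (n(S, V) = 4 - 4*(-25)² = 4 - 4*625 = 4 - 1*2500 = 4 - 2500 = -2496)
n(111, 537) + x(456) = -2496 + 456 = -2040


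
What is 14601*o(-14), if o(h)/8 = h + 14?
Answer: 0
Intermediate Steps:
o(h) = 112 + 8*h (o(h) = 8*(h + 14) = 8*(14 + h) = 112 + 8*h)
14601*o(-14) = 14601*(112 + 8*(-14)) = 14601*(112 - 112) = 14601*0 = 0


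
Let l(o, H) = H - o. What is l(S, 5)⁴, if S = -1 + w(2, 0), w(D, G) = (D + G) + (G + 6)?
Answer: 16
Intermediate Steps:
w(D, G) = 6 + D + 2*G (w(D, G) = (D + G) + (6 + G) = 6 + D + 2*G)
S = 7 (S = -1 + (6 + 2 + 2*0) = -1 + (6 + 2 + 0) = -1 + 8 = 7)
l(S, 5)⁴ = (5 - 1*7)⁴ = (5 - 7)⁴ = (-2)⁴ = 16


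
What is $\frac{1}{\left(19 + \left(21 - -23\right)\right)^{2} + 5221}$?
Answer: $\frac{1}{9190} \approx 0.00010881$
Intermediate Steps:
$\frac{1}{\left(19 + \left(21 - -23\right)\right)^{2} + 5221} = \frac{1}{\left(19 + \left(21 + 23\right)\right)^{2} + 5221} = \frac{1}{\left(19 + 44\right)^{2} + 5221} = \frac{1}{63^{2} + 5221} = \frac{1}{3969 + 5221} = \frac{1}{9190}$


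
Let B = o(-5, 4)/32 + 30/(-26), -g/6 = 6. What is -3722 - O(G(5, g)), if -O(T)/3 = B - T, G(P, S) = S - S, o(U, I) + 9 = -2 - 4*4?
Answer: -1550845/416 ≈ -3728.0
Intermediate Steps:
g = -36 (g = -6*6 = -36)
o(U, I) = -27 (o(U, I) = -9 + (-2 - 4*4) = -9 + (-2 - 16) = -9 - 18 = -27)
G(P, S) = 0
B = -831/416 (B = -27/32 + 30/(-26) = -27*1/32 + 30*(-1/26) = -27/32 - 15/13 = -831/416 ≈ -1.9976)
O(T) = 2493/416 + 3*T (O(T) = -3*(-831/416 - T) = 2493/416 + 3*T)
-3722 - O(G(5, g)) = -3722 - (2493/416 + 3*0) = -3722 - (2493/416 + 0) = -3722 - 1*2493/416 = -3722 - 2493/416 = -1550845/416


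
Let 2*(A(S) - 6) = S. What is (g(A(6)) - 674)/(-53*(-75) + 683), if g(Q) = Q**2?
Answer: -593/4658 ≈ -0.12731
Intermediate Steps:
A(S) = 6 + S/2
(g(A(6)) - 674)/(-53*(-75) + 683) = ((6 + (1/2)*6)**2 - 674)/(-53*(-75) + 683) = ((6 + 3)**2 - 674)/(3975 + 683) = (9**2 - 674)/4658 = (81 - 674)*(1/4658) = -593*1/4658 = -593/4658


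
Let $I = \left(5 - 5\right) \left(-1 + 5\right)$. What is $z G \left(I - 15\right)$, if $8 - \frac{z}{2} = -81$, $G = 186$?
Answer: $-496620$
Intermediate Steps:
$z = 178$ ($z = 16 - -162 = 16 + 162 = 178$)
$I = 0$ ($I = 0 \cdot 4 = 0$)
$z G \left(I - 15\right) = 178 \cdot 186 \left(0 - 15\right) = 33108 \left(0 - 15\right) = 33108 \left(-15\right) = -496620$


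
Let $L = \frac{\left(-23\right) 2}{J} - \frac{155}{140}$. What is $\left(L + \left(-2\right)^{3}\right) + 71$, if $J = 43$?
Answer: $\frac{73231}{1204} \approx 60.823$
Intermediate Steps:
$L = - \frac{2621}{1204}$ ($L = \frac{\left(-23\right) 2}{43} - \frac{155}{140} = \left(-46\right) \frac{1}{43} - \frac{31}{28} = - \frac{46}{43} - \frac{31}{28} = - \frac{2621}{1204} \approx -2.1769$)
$\left(L + \left(-2\right)^{3}\right) + 71 = \left(- \frac{2621}{1204} + \left(-2\right)^{3}\right) + 71 = \left(- \frac{2621}{1204} - 8\right) + 71 = - \frac{12253}{1204} + 71 = \frac{73231}{1204}$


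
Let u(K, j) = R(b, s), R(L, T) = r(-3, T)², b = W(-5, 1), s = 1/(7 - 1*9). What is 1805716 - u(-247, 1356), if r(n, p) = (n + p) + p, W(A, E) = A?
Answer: 1805700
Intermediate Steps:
s = -½ (s = 1/(7 - 9) = 1/(-2) = -½ ≈ -0.50000)
r(n, p) = n + 2*p
b = -5
R(L, T) = (-3 + 2*T)²
u(K, j) = 16 (u(K, j) = (-3 + 2*(-½))² = (-3 - 1)² = (-4)² = 16)
1805716 - u(-247, 1356) = 1805716 - 1*16 = 1805716 - 16 = 1805700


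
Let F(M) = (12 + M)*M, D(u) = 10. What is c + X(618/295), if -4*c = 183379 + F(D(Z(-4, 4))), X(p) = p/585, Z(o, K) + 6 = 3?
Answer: -10561531651/230100 ≈ -45900.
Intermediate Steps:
Z(o, K) = -3 (Z(o, K) = -6 + 3 = -3)
F(M) = M*(12 + M)
X(p) = p/585 (X(p) = p*(1/585) = p/585)
c = -183599/4 (c = -(183379 + 10*(12 + 10))/4 = -(183379 + 10*22)/4 = -(183379 + 220)/4 = -¼*183599 = -183599/4 ≈ -45900.)
c + X(618/295) = -183599/4 + (618/295)/585 = -183599/4 + (618*(1/295))/585 = -183599/4 + (1/585)*(618/295) = -183599/4 + 206/57525 = -10561531651/230100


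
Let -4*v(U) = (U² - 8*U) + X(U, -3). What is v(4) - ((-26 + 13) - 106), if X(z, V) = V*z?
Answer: 126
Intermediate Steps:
v(U) = -U²/4 + 11*U/4 (v(U) = -((U² - 8*U) - 3*U)/4 = -(U² - 11*U)/4 = -U²/4 + 11*U/4)
v(4) - ((-26 + 13) - 106) = (¼)*4*(11 - 1*4) - ((-26 + 13) - 106) = (¼)*4*(11 - 4) - (-13 - 106) = (¼)*4*7 - 1*(-119) = 7 + 119 = 126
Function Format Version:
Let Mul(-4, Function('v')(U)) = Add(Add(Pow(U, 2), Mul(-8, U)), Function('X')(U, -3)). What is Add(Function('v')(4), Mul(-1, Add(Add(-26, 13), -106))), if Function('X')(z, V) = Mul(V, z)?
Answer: 126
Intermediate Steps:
Function('v')(U) = Add(Mul(Rational(-1, 4), Pow(U, 2)), Mul(Rational(11, 4), U)) (Function('v')(U) = Mul(Rational(-1, 4), Add(Add(Pow(U, 2), Mul(-8, U)), Mul(-3, U))) = Mul(Rational(-1, 4), Add(Pow(U, 2), Mul(-11, U))) = Add(Mul(Rational(-1, 4), Pow(U, 2)), Mul(Rational(11, 4), U)))
Add(Function('v')(4), Mul(-1, Add(Add(-26, 13), -106))) = Add(Mul(Rational(1, 4), 4, Add(11, Mul(-1, 4))), Mul(-1, Add(Add(-26, 13), -106))) = Add(Mul(Rational(1, 4), 4, Add(11, -4)), Mul(-1, Add(-13, -106))) = Add(Mul(Rational(1, 4), 4, 7), Mul(-1, -119)) = Add(7, 119) = 126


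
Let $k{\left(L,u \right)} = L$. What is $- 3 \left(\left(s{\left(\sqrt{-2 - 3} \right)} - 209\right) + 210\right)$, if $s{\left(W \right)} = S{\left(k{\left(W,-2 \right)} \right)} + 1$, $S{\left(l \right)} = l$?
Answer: $-6 - 3 i \sqrt{5} \approx -6.0 - 6.7082 i$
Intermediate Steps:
$s{\left(W \right)} = 1 + W$ ($s{\left(W \right)} = W + 1 = 1 + W$)
$- 3 \left(\left(s{\left(\sqrt{-2 - 3} \right)} - 209\right) + 210\right) = - 3 \left(\left(\left(1 + \sqrt{-2 - 3}\right) - 209\right) + 210\right) = - 3 \left(\left(\left(1 + \sqrt{-5}\right) - 209\right) + 210\right) = - 3 \left(\left(\left(1 + i \sqrt{5}\right) - 209\right) + 210\right) = - 3 \left(\left(-208 + i \sqrt{5}\right) + 210\right) = - 3 \left(2 + i \sqrt{5}\right) = -6 - 3 i \sqrt{5}$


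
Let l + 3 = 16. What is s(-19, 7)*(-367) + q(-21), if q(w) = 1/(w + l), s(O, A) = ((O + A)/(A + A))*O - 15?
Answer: -26431/56 ≈ -471.98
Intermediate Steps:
l = 13 (l = -3 + 16 = 13)
s(O, A) = -15 + O*(A + O)/(2*A) (s(O, A) = ((A + O)/((2*A)))*O - 15 = ((A + O)*(1/(2*A)))*O - 15 = ((A + O)/(2*A))*O - 15 = O*(A + O)/(2*A) - 15 = -15 + O*(A + O)/(2*A))
q(w) = 1/(13 + w) (q(w) = 1/(w + 13) = 1/(13 + w))
s(-19, 7)*(-367) + q(-21) = ((½)*((-19)² + 7*(-30 - 19))/7)*(-367) + 1/(13 - 21) = ((½)*(⅐)*(361 + 7*(-49)))*(-367) + 1/(-8) = ((½)*(⅐)*(361 - 343))*(-367) - ⅛ = ((½)*(⅐)*18)*(-367) - ⅛ = (9/7)*(-367) - ⅛ = -3303/7 - ⅛ = -26431/56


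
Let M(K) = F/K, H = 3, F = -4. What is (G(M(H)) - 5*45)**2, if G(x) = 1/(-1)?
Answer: 51076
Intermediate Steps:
M(K) = -4/K
G(x) = -1
(G(M(H)) - 5*45)**2 = (-1 - 5*45)**2 = (-1 - 225)**2 = (-226)**2 = 51076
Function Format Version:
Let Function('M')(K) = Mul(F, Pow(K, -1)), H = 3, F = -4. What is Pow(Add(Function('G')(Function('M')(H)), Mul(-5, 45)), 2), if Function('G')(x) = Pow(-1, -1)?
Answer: 51076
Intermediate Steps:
Function('M')(K) = Mul(-4, Pow(K, -1))
Function('G')(x) = -1
Pow(Add(Function('G')(Function('M')(H)), Mul(-5, 45)), 2) = Pow(Add(-1, Mul(-5, 45)), 2) = Pow(Add(-1, -225), 2) = Pow(-226, 2) = 51076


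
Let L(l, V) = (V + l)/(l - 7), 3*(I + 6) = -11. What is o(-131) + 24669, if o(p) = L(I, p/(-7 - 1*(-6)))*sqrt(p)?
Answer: 24669 - 182*I*sqrt(131)/25 ≈ 24669.0 - 83.323*I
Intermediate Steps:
I = -29/3 (I = -6 + (1/3)*(-11) = -6 - 11/3 = -29/3 ≈ -9.6667)
L(l, V) = (V + l)/(-7 + l)
o(p) = sqrt(p)*(29/50 + 3*p/50) (o(p) = ((p/(-7 - 1*(-6)) - 29/3)/(-7 - 29/3))*sqrt(p) = ((p/(-7 + 6) - 29/3)/(-50/3))*sqrt(p) = (-3*(p/(-1) - 29/3)/50)*sqrt(p) = (-3*(p*(-1) - 29/3)/50)*sqrt(p) = (-3*(-p - 29/3)/50)*sqrt(p) = (-3*(-29/3 - p)/50)*sqrt(p) = (29/50 + 3*p/50)*sqrt(p) = sqrt(p)*(29/50 + 3*p/50))
o(-131) + 24669 = sqrt(-131)*(29 + 3*(-131))/50 + 24669 = (I*sqrt(131))*(29 - 393)/50 + 24669 = (1/50)*(I*sqrt(131))*(-364) + 24669 = -182*I*sqrt(131)/25 + 24669 = 24669 - 182*I*sqrt(131)/25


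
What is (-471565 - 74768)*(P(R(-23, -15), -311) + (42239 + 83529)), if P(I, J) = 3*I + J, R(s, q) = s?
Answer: -68503602204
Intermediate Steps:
P(I, J) = J + 3*I
(-471565 - 74768)*(P(R(-23, -15), -311) + (42239 + 83529)) = (-471565 - 74768)*((-311 + 3*(-23)) + (42239 + 83529)) = -546333*((-311 - 69) + 125768) = -546333*(-380 + 125768) = -546333*125388 = -68503602204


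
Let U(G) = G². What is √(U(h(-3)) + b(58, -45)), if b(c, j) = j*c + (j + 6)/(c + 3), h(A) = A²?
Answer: 2*I*√2353197/61 ≈ 50.296*I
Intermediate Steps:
b(c, j) = c*j + (6 + j)/(3 + c)
√(U(h(-3)) + b(58, -45)) = √(((-3)²)² + (6 - 45 - 45*58² + 3*58*(-45))/(3 + 58)) = √(9² + (6 - 45 - 45*3364 - 7830)/61) = √(81 + (6 - 45 - 151380 - 7830)/61) = √(81 + (1/61)*(-159249)) = √(81 - 159249/61) = √(-154308/61) = 2*I*√2353197/61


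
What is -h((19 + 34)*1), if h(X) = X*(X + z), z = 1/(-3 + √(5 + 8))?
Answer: -11395/4 - 53*√13/4 ≈ -2896.5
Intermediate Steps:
z = 1/(-3 + √13) ≈ 1.6514
h(X) = X*(¾ + X + √13/4) (h(X) = X*(X + (¾ + √13/4)) = X*(¾ + X + √13/4))
-h((19 + 34)*1) = -(19 + 34)*1*(3 + √13 + 4*((19 + 34)*1))/4 = -53*1*(3 + √13 + 4*(53*1))/4 = -53*(3 + √13 + 4*53)/4 = -53*(3 + √13 + 212)/4 = -53*(215 + √13)/4 = -(11395/4 + 53*√13/4) = -11395/4 - 53*√13/4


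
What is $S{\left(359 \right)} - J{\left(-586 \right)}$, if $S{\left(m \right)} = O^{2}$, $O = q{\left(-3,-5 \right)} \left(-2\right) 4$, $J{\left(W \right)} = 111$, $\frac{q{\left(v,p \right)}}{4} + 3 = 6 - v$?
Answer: $36753$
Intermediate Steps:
$q{\left(v,p \right)} = 12 - 4 v$ ($q{\left(v,p \right)} = -12 + 4 \left(6 - v\right) = -12 - \left(-24 + 4 v\right) = 12 - 4 v$)
$O = -192$ ($O = \left(12 - -12\right) \left(-2\right) 4 = \left(12 + 12\right) \left(-2\right) 4 = 24 \left(-2\right) 4 = \left(-48\right) 4 = -192$)
$S{\left(m \right)} = 36864$ ($S{\left(m \right)} = \left(-192\right)^{2} = 36864$)
$S{\left(359 \right)} - J{\left(-586 \right)} = 36864 - 111 = 36753$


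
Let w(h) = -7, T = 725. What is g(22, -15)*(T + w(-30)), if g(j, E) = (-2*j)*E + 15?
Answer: 484650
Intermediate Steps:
g(j, E) = 15 - 2*E*j (g(j, E) = -2*E*j + 15 = 15 - 2*E*j)
g(22, -15)*(T + w(-30)) = (15 - 2*(-15)*22)*(725 - 7) = (15 + 660)*718 = 675*718 = 484650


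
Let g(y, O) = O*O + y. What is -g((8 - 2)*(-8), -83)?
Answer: -6841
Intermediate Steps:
g(y, O) = y + O² (g(y, O) = O² + y = y + O²)
-g((8 - 2)*(-8), -83) = -((8 - 2)*(-8) + (-83)²) = -(6*(-8) + 6889) = -(-48 + 6889) = -1*6841 = -6841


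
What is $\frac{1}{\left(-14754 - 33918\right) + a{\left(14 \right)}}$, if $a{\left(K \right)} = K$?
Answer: $- \frac{1}{48658} \approx -2.0552 \cdot 10^{-5}$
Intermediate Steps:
$\frac{1}{\left(-14754 - 33918\right) + a{\left(14 \right)}} = \frac{1}{\left(-14754 - 33918\right) + 14} = \frac{1}{-48672 + 14} = \frac{1}{-48658} = - \frac{1}{48658}$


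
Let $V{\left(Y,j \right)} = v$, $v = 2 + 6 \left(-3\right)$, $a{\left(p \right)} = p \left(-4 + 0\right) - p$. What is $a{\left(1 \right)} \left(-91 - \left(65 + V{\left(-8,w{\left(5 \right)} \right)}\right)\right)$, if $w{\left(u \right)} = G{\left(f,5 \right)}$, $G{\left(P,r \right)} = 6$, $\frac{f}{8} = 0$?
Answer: $700$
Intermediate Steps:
$f = 0$ ($f = 8 \cdot 0 = 0$)
$a{\left(p \right)} = - 5 p$ ($a{\left(p \right)} = p \left(-4\right) - p = - 4 p - p = - 5 p$)
$w{\left(u \right)} = 6$
$v = -16$ ($v = 2 - 18 = -16$)
$V{\left(Y,j \right)} = -16$
$a{\left(1 \right)} \left(-91 - \left(65 + V{\left(-8,w{\left(5 \right)} \right)}\right)\right) = \left(-5\right) 1 \left(-91 - 49\right) = - 5 \left(-91 + \left(-65 + 16\right)\right) = - 5 \left(-91 - 49\right) = \left(-5\right) \left(-140\right) = 700$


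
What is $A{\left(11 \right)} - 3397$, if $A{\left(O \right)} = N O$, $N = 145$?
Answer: $-1802$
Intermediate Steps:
$A{\left(O \right)} = 145 O$
$A{\left(11 \right)} - 3397 = 145 \cdot 11 - 3397 = 1595 - 3397 = -1802$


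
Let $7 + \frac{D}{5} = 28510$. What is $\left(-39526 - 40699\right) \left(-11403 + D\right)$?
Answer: $-10518460200$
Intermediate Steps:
$D = 142515$ ($D = -35 + 5 \cdot 28510 = -35 + 142550 = 142515$)
$\left(-39526 - 40699\right) \left(-11403 + D\right) = \left(-39526 - 40699\right) \left(-11403 + 142515\right) = \left(-80225\right) 131112 = -10518460200$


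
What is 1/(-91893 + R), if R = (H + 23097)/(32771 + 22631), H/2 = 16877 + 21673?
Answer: -55402/5090955789 ≈ -1.0882e-5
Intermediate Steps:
H = 77100 (H = 2*(16877 + 21673) = 2*38550 = 77100)
R = 100197/55402 (R = (77100 + 23097)/(32771 + 22631) = 100197/55402 ≈ 1.8085)
1/(-91893 + R) = 1/(-91893 + 100197/55402) = 1/(-5090955789/55402) = -55402/5090955789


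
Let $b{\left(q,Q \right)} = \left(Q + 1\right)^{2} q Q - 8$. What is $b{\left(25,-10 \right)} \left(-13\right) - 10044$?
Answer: $253310$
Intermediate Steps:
$b{\left(q,Q \right)} = -8 + Q q \left(1 + Q\right)^{2}$ ($b{\left(q,Q \right)} = \left(1 + Q\right)^{2} q Q - 8 = q \left(1 + Q\right)^{2} Q - 8 = Q q \left(1 + Q\right)^{2} - 8 = -8 + Q q \left(1 + Q\right)^{2}$)
$b{\left(25,-10 \right)} \left(-13\right) - 10044 = \left(-8 - 250 \left(1 - 10\right)^{2}\right) \left(-13\right) - 10044 = \left(-8 - 250 \left(-9\right)^{2}\right) \left(-13\right) - 10044 = \left(-8 - 250 \cdot 81\right) \left(-13\right) - 10044 = \left(-8 - 20250\right) \left(-13\right) - 10044 = \left(-20258\right) \left(-13\right) - 10044 = 263354 - 10044 = 253310$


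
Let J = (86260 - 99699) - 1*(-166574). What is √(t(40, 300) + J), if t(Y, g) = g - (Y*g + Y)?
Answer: √141395 ≈ 376.03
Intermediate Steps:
t(Y, g) = g - Y - Y*g (t(Y, g) = g - (Y + Y*g) = g + (-Y - Y*g) = g - Y - Y*g)
J = 153135 (J = -13439 + 166574 = 153135)
√(t(40, 300) + J) = √((300 - 1*40 - 1*40*300) + 153135) = √((300 - 40 - 12000) + 153135) = √(-11740 + 153135) = √141395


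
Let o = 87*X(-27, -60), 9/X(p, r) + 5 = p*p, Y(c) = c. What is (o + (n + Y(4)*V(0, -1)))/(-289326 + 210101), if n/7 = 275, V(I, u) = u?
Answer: -1391587/57358900 ≈ -0.024261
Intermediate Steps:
X(p, r) = 9/(-5 + p²) (X(p, r) = 9/(-5 + p*p) = 9/(-5 + p²))
o = 783/724 (o = 87*(9/(-5 + (-27)²)) = 87*(9/(-5 + 729)) = 87*(9/724) = 783/724 ≈ 1.0815)
n = 1925 (n = 7*275 = 1925)
(o + (n + Y(4)*V(0, -1)))/(-289326 + 210101) = (783/724 + (1925 + 4*(-1)))/(-289326 + 210101) = (783/724 + (1925 - 4))/(-79225) = (783/724 + 1921)*(-1/79225) = (1391587/724)*(-1/79225) = -1391587/57358900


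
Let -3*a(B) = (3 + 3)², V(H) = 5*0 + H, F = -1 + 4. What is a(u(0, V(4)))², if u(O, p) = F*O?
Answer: 144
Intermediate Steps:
F = 3
V(H) = H (V(H) = 0 + H = H)
u(O, p) = 3*O
a(B) = -12 (a(B) = -(3 + 3)²/3 = -⅓*6² = -⅓*36 = -12)
a(u(0, V(4)))² = (-12)² = 144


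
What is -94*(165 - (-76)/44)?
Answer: -172396/11 ≈ -15672.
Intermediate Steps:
-94*(165 - (-76)/44) = -94*(165 - 1*(-19/11)) = -94*(165 + 19/11) = -94*1834/11 = -172396/11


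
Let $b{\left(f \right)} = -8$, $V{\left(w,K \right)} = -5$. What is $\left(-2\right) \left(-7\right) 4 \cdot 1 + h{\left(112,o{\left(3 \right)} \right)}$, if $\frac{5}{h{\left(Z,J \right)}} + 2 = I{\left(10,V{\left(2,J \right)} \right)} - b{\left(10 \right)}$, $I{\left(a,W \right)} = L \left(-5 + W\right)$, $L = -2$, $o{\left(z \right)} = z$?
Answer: $\frac{1461}{26} \approx 56.192$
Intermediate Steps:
$I{\left(a,W \right)} = 10 - 2 W$ ($I{\left(a,W \right)} = - 2 \left(-5 + W\right) = 10 - 2 W$)
$h{\left(Z,J \right)} = \frac{5}{26}$ ($h{\left(Z,J \right)} = \frac{5}{-2 + \left(\left(10 - -10\right) - -8\right)} = \frac{5}{-2 + \left(\left(10 + 10\right) + 8\right)} = \frac{5}{-2 + \left(20 + 8\right)} = \frac{5}{-2 + 28} = \frac{5}{26}$)
$\left(-2\right) \left(-7\right) 4 \cdot 1 + h{\left(112,o{\left(3 \right)} \right)} = \left(-2\right) \left(-7\right) 4 \cdot 1 + \frac{5}{26} = 14 \cdot 4 + \frac{5}{26} = 56 + \frac{5}{26} = \frac{1461}{26}$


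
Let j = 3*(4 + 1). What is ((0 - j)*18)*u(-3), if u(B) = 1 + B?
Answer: 540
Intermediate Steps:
j = 15 (j = 3*5 = 15)
((0 - j)*18)*u(-3) = ((0 - 1*15)*18)*(1 - 3) = ((0 - 15)*18)*(-2) = -15*18*(-2) = -270*(-2) = 540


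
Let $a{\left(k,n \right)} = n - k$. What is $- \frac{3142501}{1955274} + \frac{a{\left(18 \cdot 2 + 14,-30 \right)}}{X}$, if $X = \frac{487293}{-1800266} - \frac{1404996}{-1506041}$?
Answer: $- \frac{143248352138483032981}{1170220599377150634} \approx -122.41$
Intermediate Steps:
$X = \frac{1795483291923}{2711274406906}$ ($X = 487293 \left(- \frac{1}{1800266}\right) - - \frac{1404996}{1506041} = - \frac{487293}{1800266} + \frac{1404996}{1506041} = \frac{1795483291923}{2711274406906} \approx 0.66223$)
$- \frac{3142501}{1955274} + \frac{a{\left(18 \cdot 2 + 14,-30 \right)}}{X} = - \frac{3142501}{1955274} + \frac{-30 - \left(18 \cdot 2 + 14\right)}{\frac{1795483291923}{2711274406906}} = \left(-3142501\right) \frac{1}{1955274} + \left(-30 - \left(36 + 14\right)\right) \frac{2711274406906}{1795483291923} = - \frac{3142501}{1955274} + \left(-30 - 50\right) \frac{2711274406906}{1795483291923} = - \frac{3142501}{1955274} - \frac{216901952552480}{1795483291923} = - \frac{143248352138483032981}{1170220599377150634}$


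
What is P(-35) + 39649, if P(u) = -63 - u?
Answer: 39621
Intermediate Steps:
P(-35) + 39649 = (-63 - 1*(-35)) + 39649 = (-63 + 35) + 39649 = -28 + 39649 = 39621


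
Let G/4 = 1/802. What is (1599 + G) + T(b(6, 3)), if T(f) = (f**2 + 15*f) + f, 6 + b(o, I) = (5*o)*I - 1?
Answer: 3936218/401 ≈ 9816.0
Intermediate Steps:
b(o, I) = -7 + 5*I*o (b(o, I) = -6 + ((5*o)*I - 1) = -6 + (5*I*o - 1) = -6 + (-1 + 5*I*o) = -7 + 5*I*o)
T(f) = f**2 + 16*f
G = 2/401 (G = 4/802 = 4*(1/802) = 2/401 ≈ 0.0049875)
(1599 + G) + T(b(6, 3)) = (1599 + 2/401) + (-7 + 5*3*6)*(16 + (-7 + 5*3*6)) = 641201/401 + (-7 + 90)*(16 + (-7 + 90)) = 641201/401 + 83*(16 + 83) = 641201/401 + 83*99 = 641201/401 + 8217 = 3936218/401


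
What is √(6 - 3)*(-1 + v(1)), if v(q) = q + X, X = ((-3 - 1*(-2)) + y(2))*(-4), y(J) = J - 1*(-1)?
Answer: -8*√3 ≈ -13.856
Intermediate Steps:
y(J) = 1 + J (y(J) = J + 1 = 1 + J)
X = -8 (X = ((-3 - 1*(-2)) + (1 + 2))*(-4) = ((-3 + 2) + 3)*(-4) = (-1 + 3)*(-4) = 2*(-4) = -8)
v(q) = -8 + q (v(q) = q - 8 = -8 + q)
√(6 - 3)*(-1 + v(1)) = √(6 - 3)*(-1 + (-8 + 1)) = √3*(-1 - 7) = √3*(-8) = -8*√3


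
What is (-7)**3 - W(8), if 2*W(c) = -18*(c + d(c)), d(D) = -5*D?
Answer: -631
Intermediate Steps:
W(c) = 36*c (W(c) = (-18*(c - 5*c))/2 = (-(-72)*c)/2 = (72*c)/2 = 36*c)
(-7)**3 - W(8) = (-7)**3 - 36*8 = -343 - 1*288 = -343 - 288 = -631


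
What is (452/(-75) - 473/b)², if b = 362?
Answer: 39640411801/737122500 ≈ 53.777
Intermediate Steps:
(452/(-75) - 473/b)² = (452/(-75) - 473/362)² = (452*(-1/75) - 473*1/362)² = (-452/75 - 473/362)² = (-199099/27150)² = 39640411801/737122500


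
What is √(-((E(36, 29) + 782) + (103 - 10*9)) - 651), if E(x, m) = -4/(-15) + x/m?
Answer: I*√273904710/435 ≈ 38.046*I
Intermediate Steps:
E(x, m) = 4/15 + x/m (E(x, m) = -4*(-1/15) + x/m = 4/15 + x/m)
√(-((E(36, 29) + 782) + (103 - 10*9)) - 651) = √(-(((4/15 + 36/29) + 782) + (103 - 10*9)) - 651) = √(-(((4/15 + 36*(1/29)) + 782) + (103 - 1*90)) - 651) = √(-(((4/15 + 36/29) + 782) + (103 - 90)) - 651) = √(-((656/435 + 782) + 13) - 651) = √(-(340826/435 + 13) - 651) = √(-1*346481/435 - 651) = √(-346481/435 - 651) = √(-629666/435) = I*√273904710/435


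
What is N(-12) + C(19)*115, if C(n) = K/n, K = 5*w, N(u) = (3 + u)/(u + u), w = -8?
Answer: -36743/152 ≈ -241.73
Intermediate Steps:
N(u) = (3 + u)/(2*u) (N(u) = (3 + u)/((2*u)) = (3 + u)*(1/(2*u)) = (3 + u)/(2*u))
K = -40 (K = 5*(-8) = -40)
C(n) = -40/n
N(-12) + C(19)*115 = (½)*(3 - 12)/(-12) - 40/19*115 = (½)*(-1/12)*(-9) - 40*1/19*115 = 3/8 - 40/19*115 = 3/8 - 4600/19 = -36743/152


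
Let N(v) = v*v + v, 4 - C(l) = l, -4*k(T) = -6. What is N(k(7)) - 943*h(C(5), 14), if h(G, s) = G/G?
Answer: -3757/4 ≈ -939.25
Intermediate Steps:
k(T) = 3/2 (k(T) = -¼*(-6) = 3/2)
C(l) = 4 - l
N(v) = v + v² (N(v) = v² + v = v + v²)
h(G, s) = 1
N(k(7)) - 943*h(C(5), 14) = 3*(1 + 3/2)/2 - 943*1 = (3/2)*(5/2) - 943 = 15/4 - 943 = -3757/4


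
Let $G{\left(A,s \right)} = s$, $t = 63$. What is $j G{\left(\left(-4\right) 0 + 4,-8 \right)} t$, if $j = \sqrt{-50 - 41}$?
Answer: $- 504 i \sqrt{91} \approx - 4807.9 i$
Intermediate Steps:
$j = i \sqrt{91}$ ($j = \sqrt{-91} = i \sqrt{91} \approx 9.5394 i$)
$j G{\left(\left(-4\right) 0 + 4,-8 \right)} t = i \sqrt{91} \left(-8\right) 63 = - 8 i \sqrt{91} \cdot 63 = - 504 i \sqrt{91}$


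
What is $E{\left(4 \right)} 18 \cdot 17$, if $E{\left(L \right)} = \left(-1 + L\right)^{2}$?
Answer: $2754$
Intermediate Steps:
$E{\left(4 \right)} 18 \cdot 17 = \left(-1 + 4\right)^{2} \cdot 18 \cdot 17 = 3^{2} \cdot 18 \cdot 17 = 9 \cdot 18 \cdot 17 = 162 \cdot 17 = 2754$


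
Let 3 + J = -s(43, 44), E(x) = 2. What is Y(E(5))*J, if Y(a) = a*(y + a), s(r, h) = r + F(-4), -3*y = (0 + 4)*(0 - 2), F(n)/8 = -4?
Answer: -392/3 ≈ -130.67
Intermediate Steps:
F(n) = -32 (F(n) = 8*(-4) = -32)
y = 8/3 (y = -(0 + 4)*(0 - 2)/3 = -4*(-2)/3 = -⅓*(-8) = 8/3 ≈ 2.6667)
s(r, h) = -32 + r (s(r, h) = r - 32 = -32 + r)
Y(a) = a*(8/3 + a)
J = -14 (J = -3 - (-32 + 43) = -3 - 1*11 = -3 - 11 = -14)
Y(E(5))*J = ((⅓)*2*(8 + 3*2))*(-14) = ((⅓)*2*(8 + 6))*(-14) = ((⅓)*2*14)*(-14) = (28/3)*(-14) = -392/3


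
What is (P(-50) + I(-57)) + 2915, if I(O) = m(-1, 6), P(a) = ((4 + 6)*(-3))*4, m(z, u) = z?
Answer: 2794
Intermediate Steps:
P(a) = -120 (P(a) = (10*(-3))*4 = -30*4 = -120)
I(O) = -1
(P(-50) + I(-57)) + 2915 = (-120 - 1) + 2915 = -121 + 2915 = 2794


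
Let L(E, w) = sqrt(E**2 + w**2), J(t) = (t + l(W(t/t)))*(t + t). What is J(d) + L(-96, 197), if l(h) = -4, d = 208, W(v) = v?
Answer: 84864 + 5*sqrt(1921) ≈ 85083.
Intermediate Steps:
J(t) = 2*t*(-4 + t) (J(t) = (t - 4)*(t + t) = (-4 + t)*(2*t) = 2*t*(-4 + t))
J(d) + L(-96, 197) = 2*208*(-4 + 208) + sqrt((-96)**2 + 197**2) = 2*208*204 + sqrt(9216 + 38809) = 84864 + sqrt(48025) = 84864 + 5*sqrt(1921)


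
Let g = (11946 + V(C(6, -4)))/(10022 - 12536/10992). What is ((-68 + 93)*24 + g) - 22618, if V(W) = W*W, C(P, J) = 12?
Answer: -303141766238/13768661 ≈ -22017.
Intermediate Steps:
V(W) = W²
g = 16611660/13768661 (g = (11946 + 12²)/(10022 - 12536/10992) = (11946 + 144)/(10022 - 12536*1/10992) = 12090/(10022 - 1567/1374) = 12090/(13768661/1374) = 12090*(1374/13768661) = 16611660/13768661 ≈ 1.2065)
((-68 + 93)*24 + g) - 22618 = ((-68 + 93)*24 + 16611660/13768661) - 22618 = (25*24 + 16611660/13768661) - 22618 = (600 + 16611660/13768661) - 22618 = 8277808260/13768661 - 22618 = -303141766238/13768661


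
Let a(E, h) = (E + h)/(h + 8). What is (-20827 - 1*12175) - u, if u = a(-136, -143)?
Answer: -495061/15 ≈ -33004.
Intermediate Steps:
a(E, h) = (E + h)/(8 + h)
u = 31/15 (u = (-136 - 143)/(8 - 143) = -279/(-135) = -1/135*(-279) = 31/15 ≈ 2.0667)
(-20827 - 1*12175) - u = (-20827 - 1*12175) - 1*31/15 = (-20827 - 12175) - 31/15 = -33002 - 31/15 = -495061/15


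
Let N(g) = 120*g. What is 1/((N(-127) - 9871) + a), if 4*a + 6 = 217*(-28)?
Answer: -2/53263 ≈ -3.7550e-5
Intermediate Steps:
a = -3041/2 (a = -3/2 + (217*(-28))/4 = -3/2 + (¼)*(-6076) = -3/2 - 1519 = -3041/2 ≈ -1520.5)
1/((N(-127) - 9871) + a) = 1/((120*(-127) - 9871) - 3041/2) = 1/((-15240 - 9871) - 3041/2) = 1/(-25111 - 3041/2) = 1/(-53263/2) = -2/53263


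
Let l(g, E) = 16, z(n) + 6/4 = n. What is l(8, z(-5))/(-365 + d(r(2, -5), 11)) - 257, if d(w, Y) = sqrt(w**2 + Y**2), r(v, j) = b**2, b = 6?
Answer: -2117531/8238 - sqrt(1417)/8238 ≈ -257.05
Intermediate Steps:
r(v, j) = 36 (r(v, j) = 6**2 = 36)
z(n) = -3/2 + n
d(w, Y) = sqrt(Y**2 + w**2)
l(8, z(-5))/(-365 + d(r(2, -5), 11)) - 257 = 16/(-365 + sqrt(11**2 + 36**2)) - 257 = 16/(-365 + sqrt(121 + 1296)) - 257 = 16/(-365 + sqrt(1417)) - 257 = -257 + 16/(-365 + sqrt(1417))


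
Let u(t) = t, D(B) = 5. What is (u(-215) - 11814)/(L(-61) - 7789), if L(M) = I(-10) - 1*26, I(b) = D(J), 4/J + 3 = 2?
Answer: 12029/7810 ≈ 1.5402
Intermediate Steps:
J = -4 (J = 4/(-3 + 2) = 4/(-1) = 4*(-1) = -4)
I(b) = 5
L(M) = -21 (L(M) = 5 - 1*26 = 5 - 26 = -21)
(u(-215) - 11814)/(L(-61) - 7789) = (-215 - 11814)/(-21 - 7789) = -12029/(-7810) = -12029*(-1/7810) = 12029/7810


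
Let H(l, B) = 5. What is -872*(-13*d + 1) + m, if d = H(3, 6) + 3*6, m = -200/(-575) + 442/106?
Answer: 316769971/1219 ≈ 2.5986e+5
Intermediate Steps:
m = 5507/1219 (m = -200*(-1/575) + 442*(1/106) = 8/23 + 221/53 = 5507/1219 ≈ 4.5176)
d = 23 (d = 5 + 3*6 = 5 + 18 = 23)
-872*(-13*d + 1) + m = -872*(-13*23 + 1) + 5507/1219 = -872*(-299 + 1) + 5507/1219 = -872*(-298) + 5507/1219 = 259856 + 5507/1219 = 316769971/1219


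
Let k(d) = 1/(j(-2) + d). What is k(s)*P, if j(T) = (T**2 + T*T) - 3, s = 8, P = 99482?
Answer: 99482/13 ≈ 7652.5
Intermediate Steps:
j(T) = -3 + 2*T**2 (j(T) = (T**2 + T**2) - 3 = 2*T**2 - 3 = -3 + 2*T**2)
k(d) = 1/(5 + d) (k(d) = 1/((-3 + 2*(-2)**2) + d) = 1/((-3 + 2*4) + d) = 1/((-3 + 8) + d) = 1/(5 + d))
k(s)*P = 99482/(5 + 8) = 99482/13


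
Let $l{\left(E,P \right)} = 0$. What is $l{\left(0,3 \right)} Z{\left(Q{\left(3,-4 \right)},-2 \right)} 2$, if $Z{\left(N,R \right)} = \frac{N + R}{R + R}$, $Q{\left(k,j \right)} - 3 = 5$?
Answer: $0$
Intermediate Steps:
$Q{\left(k,j \right)} = 8$ ($Q{\left(k,j \right)} = 3 + 5 = 8$)
$Z{\left(N,R \right)} = \frac{N + R}{2 R}$
$l{\left(0,3 \right)} Z{\left(Q{\left(3,-4 \right)},-2 \right)} 2 = 0 \frac{8 - 2}{2 \left(-2\right)} 2 = 0 \cdot \frac{1}{2} \left(- \frac{1}{2}\right) 6 \cdot 2 = 0 \left(- \frac{3}{2}\right) 2 = 0 \cdot 2 = 0$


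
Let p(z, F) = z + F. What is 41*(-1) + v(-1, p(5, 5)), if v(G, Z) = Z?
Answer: -31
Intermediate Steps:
p(z, F) = F + z
41*(-1) + v(-1, p(5, 5)) = 41*(-1) + (5 + 5) = -41 + 10 = -31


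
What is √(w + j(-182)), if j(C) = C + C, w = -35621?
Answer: I*√35985 ≈ 189.7*I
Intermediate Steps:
j(C) = 2*C
√(w + j(-182)) = √(-35621 + 2*(-182)) = √(-35621 - 364) = √(-35985) = I*√35985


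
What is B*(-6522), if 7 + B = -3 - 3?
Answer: 84786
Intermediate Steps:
B = -13 (B = -7 + (-3 - 3) = -7 - 6 = -13)
B*(-6522) = -13*(-6522) = 84786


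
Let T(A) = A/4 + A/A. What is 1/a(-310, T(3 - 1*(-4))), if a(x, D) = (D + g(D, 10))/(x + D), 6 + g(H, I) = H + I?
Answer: -1229/38 ≈ -32.342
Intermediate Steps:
T(A) = 1 + A/4 (T(A) = A*(1/4) + 1 = A/4 + 1 = 1 + A/4)
g(H, I) = -6 + H + I (g(H, I) = -6 + (H + I) = -6 + H + I)
a(x, D) = (4 + 2*D)/(D + x) (a(x, D) = (D + (-6 + D + 10))/(x + D) = (D + (4 + D))/(D + x) = (4 + 2*D)/(D + x))
1/a(-310, T(3 - 1*(-4))) = 1/(2*(2 + (1 + (3 - 1*(-4))/4))/((1 + (3 - 1*(-4))/4) - 310)) = 1/(2*(2 + (1 + (3 + 4)/4))/((1 + (3 + 4)/4) - 310)) = 1/(2*(2 + (1 + (1/4)*7))/((1 + (1/4)*7) - 310)) = 1/(2*(2 + (1 + 7/4))/((1 + 7/4) - 310)) = 1/(2*(2 + 11/4)/(11/4 - 310)) = 1/(2*(19/4)/(-1229/4)) = 1/(2*(-4/1229)*(19/4)) = 1/(-38/1229) = -1229/38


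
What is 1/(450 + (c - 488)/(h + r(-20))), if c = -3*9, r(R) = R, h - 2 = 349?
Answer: 331/148435 ≈ 0.0022299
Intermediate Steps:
h = 351 (h = 2 + 349 = 351)
c = -27
1/(450 + (c - 488)/(h + r(-20))) = 1/(450 + (-27 - 488)/(351 - 20)) = 1/(450 - 515/331) = 1/(148435/331) = 331/148435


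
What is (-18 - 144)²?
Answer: 26244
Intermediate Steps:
(-18 - 144)² = (-162)² = 26244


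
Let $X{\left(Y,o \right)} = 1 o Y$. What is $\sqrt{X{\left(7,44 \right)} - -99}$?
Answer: $\sqrt{407} \approx 20.174$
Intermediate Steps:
$X{\left(Y,o \right)} = Y o$ ($X{\left(Y,o \right)} = o Y = Y o$)
$\sqrt{X{\left(7,44 \right)} - -99} = \sqrt{7 \cdot 44 - -99} = \sqrt{308 + 99} = \sqrt{407}$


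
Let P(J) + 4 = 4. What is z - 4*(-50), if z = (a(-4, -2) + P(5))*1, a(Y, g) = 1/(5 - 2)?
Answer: 601/3 ≈ 200.33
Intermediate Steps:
P(J) = 0 (P(J) = -4 + 4 = 0)
a(Y, g) = ⅓ (a(Y, g) = 1/3 = ⅓)
z = ⅓ (z = (⅓ + 0)*1 = (⅓)*1 = ⅓ ≈ 0.33333)
z - 4*(-50) = ⅓ - 4*(-50) = ⅓ + 200 = 601/3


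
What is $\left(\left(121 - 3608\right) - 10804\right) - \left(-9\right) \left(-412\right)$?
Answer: $-17999$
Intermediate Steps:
$\left(\left(121 - 3608\right) - 10804\right) - \left(-9\right) \left(-412\right) = \left(-3487 - 10804\right) - 3708 = -14291 - 3708 = -17999$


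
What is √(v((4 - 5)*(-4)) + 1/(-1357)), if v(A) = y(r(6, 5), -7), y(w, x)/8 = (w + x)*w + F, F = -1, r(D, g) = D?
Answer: I*√103122501/1357 ≈ 7.4834*I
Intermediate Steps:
y(w, x) = -8 + 8*w*(w + x) (y(w, x) = 8*((w + x)*w - 1) = 8*(w*(w + x) - 1) = 8*(-1 + w*(w + x)) = -8 + 8*w*(w + x))
v(A) = -56 (v(A) = -8 + 8*6² + 8*6*(-7) = -8 + 8*36 - 336 = -8 + 288 - 336 = -56)
√(v((4 - 5)*(-4)) + 1/(-1357)) = √(-56 + 1/(-1357)) = √(-56 - 1/1357) = √(-75993/1357) = I*√103122501/1357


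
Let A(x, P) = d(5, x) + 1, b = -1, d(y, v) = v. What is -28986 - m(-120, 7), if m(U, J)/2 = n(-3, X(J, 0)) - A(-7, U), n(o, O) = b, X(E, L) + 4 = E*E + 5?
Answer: -28996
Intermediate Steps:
X(E, L) = 1 + E**2 (X(E, L) = -4 + (E*E + 5) = -4 + (E**2 + 5) = -4 + (5 + E**2) = 1 + E**2)
n(o, O) = -1
A(x, P) = 1 + x (A(x, P) = x + 1 = 1 + x)
m(U, J) = 10 (m(U, J) = 2*(-1 - (1 - 7)) = 2*(-1 - 1*(-6)) = 2*(-1 + 6) = 2*5 = 10)
-28986 - m(-120, 7) = -28986 - 1*10 = -28986 - 10 = -28996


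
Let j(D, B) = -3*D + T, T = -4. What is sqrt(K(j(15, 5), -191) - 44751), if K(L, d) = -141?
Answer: 6*I*sqrt(1247) ≈ 211.88*I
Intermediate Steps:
j(D, B) = -4 - 3*D (j(D, B) = -3*D - 4 = -4 - 3*D)
sqrt(K(j(15, 5), -191) - 44751) = sqrt(-141 - 44751) = sqrt(-44892) = 6*I*sqrt(1247)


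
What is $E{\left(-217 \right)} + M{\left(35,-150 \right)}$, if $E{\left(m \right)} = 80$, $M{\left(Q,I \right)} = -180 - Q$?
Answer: $-135$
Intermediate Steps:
$E{\left(-217 \right)} + M{\left(35,-150 \right)} = 80 - 215 = -135$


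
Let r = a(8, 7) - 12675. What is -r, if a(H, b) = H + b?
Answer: 12660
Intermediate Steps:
r = -12660 (r = (8 + 7) - 12675 = 15 - 12675 = -12660)
-r = -1*(-12660) = 12660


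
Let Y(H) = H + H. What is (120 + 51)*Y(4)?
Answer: 1368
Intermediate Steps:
Y(H) = 2*H
(120 + 51)*Y(4) = (120 + 51)*(2*4) = 171*8 = 1368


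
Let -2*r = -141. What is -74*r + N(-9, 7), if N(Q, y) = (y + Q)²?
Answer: -5213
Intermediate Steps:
N(Q, y) = (Q + y)²
r = 141/2 (r = -½*(-141) = 141/2 ≈ 70.500)
-74*r + N(-9, 7) = -74*141/2 + (-9 + 7)² = -5217 + (-2)² = -5217 + 4 = -5213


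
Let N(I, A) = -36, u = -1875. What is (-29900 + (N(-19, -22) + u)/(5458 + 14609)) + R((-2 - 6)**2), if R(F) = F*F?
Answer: -172603593/6689 ≈ -25804.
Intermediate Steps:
R(F) = F**2
(-29900 + (N(-19, -22) + u)/(5458 + 14609)) + R((-2 - 6)**2) = (-29900 + (-36 - 1875)/(5458 + 14609)) + ((-2 - 6)**2)**2 = (-29900 - 1911/20067) + ((-8)**2)**2 = (-29900 - 1911*1/20067) + 64**2 = (-29900 - 637/6689) + 4096 = -200001737/6689 + 4096 = -172603593/6689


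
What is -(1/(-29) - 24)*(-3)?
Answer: -2091/29 ≈ -72.103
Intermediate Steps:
-(1/(-29) - 24)*(-3) = -(-1/29 - 24)*(-3) = -1*(-697/29)*(-3) = (697/29)*(-3) = -2091/29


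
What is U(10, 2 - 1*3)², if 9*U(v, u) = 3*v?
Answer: 100/9 ≈ 11.111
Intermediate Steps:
U(v, u) = v/3 (U(v, u) = (3*v)/9 = v/3)
U(10, 2 - 1*3)² = ((⅓)*10)² = (10/3)² = 100/9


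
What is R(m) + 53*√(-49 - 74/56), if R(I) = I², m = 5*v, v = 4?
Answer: 400 + 53*I*√9863/14 ≈ 400.0 + 375.97*I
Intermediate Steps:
m = 20 (m = 5*4 = 20)
R(m) + 53*√(-49 - 74/56) = 20² + 53*√(-49 - 74/56) = 400 + 53*√(-49 - 74*1/56) = 400 + 53*√(-49 - 37/28) = 400 + 53*√(-1409/28) = 400 + 53*(I*√9863/14) = 400 + 53*I*√9863/14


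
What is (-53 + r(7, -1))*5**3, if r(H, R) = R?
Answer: -6750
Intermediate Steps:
(-53 + r(7, -1))*5**3 = (-53 - 1)*5**3 = -54*125 = -6750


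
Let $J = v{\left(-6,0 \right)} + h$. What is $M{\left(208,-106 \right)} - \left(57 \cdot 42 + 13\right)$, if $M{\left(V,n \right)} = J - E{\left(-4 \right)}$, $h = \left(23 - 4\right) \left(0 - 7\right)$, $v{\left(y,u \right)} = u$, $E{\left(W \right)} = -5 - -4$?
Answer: $-2539$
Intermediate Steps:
$E{\left(W \right)} = -1$ ($E{\left(W \right)} = -5 + 4 = -1$)
$h = -133$ ($h = 19 \left(-7\right) = -133$)
$J = -133$ ($J = 0 - 133 = -133$)
$M{\left(V,n \right)} = -132$ ($M{\left(V,n \right)} = -133 - -1 = -133 + 1 = -132$)
$M{\left(208,-106 \right)} - \left(57 \cdot 42 + 13\right) = -132 - \left(57 \cdot 42 + 13\right) = -132 - \left(2394 + 13\right) = -132 - 2407 = -2539$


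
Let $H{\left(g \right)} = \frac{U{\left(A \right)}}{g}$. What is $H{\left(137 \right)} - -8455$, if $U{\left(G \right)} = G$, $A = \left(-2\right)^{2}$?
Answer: $\frac{1158339}{137} \approx 8455.0$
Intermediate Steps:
$A = 4$
$H{\left(g \right)} = \frac{4}{g}$
$H{\left(137 \right)} - -8455 = \frac{4}{137} - -8455 = 4 \cdot \frac{1}{137} + 8455 = \frac{4}{137} + 8455 = \frac{1158339}{137}$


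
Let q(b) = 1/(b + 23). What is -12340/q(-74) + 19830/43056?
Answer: 4516147145/7176 ≈ 6.2934e+5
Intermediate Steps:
q(b) = 1/(23 + b)
-12340/q(-74) + 19830/43056 = -12340/(1/(23 - 74)) + 19830/43056 = -12340/(1/(-51)) + 19830*(1/43056) = -12340/(-1/51) + 3305/7176 = -12340*(-51) + 3305/7176 = 629340 + 3305/7176 = 4516147145/7176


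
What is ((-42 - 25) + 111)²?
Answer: 1936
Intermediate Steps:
((-42 - 25) + 111)² = (-67 + 111)² = 44² = 1936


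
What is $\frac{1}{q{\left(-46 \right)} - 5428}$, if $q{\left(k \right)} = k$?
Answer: $- \frac{1}{5474} \approx -0.00018268$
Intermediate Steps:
$\frac{1}{q{\left(-46 \right)} - 5428} = \frac{1}{-46 - 5428} = \frac{1}{-5474} = - \frac{1}{5474}$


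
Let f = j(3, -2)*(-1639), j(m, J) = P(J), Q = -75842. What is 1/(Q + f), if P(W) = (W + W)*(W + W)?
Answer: -1/102066 ≈ -9.7976e-6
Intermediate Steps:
P(W) = 4*W**2 (P(W) = (2*W)*(2*W) = 4*W**2)
j(m, J) = 4*J**2
f = -26224 (f = (4*(-2)**2)*(-1639) = (4*4)*(-1639) = 16*(-1639) = -26224)
1/(Q + f) = 1/(-75842 - 26224) = 1/(-102066) = -1/102066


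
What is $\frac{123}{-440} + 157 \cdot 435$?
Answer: $\frac{30049677}{440} \approx 68295.0$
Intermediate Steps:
$\frac{123}{-440} + 157 \cdot 435 = 123 \left(- \frac{1}{440}\right) + 68295 = - \frac{123}{440} + 68295 = \frac{30049677}{440}$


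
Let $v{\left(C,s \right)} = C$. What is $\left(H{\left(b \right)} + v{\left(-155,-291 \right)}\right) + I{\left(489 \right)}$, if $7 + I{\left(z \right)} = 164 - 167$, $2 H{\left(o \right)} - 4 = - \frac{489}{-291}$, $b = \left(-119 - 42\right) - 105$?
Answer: $- \frac{31459}{194} \approx -162.16$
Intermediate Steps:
$b = -266$ ($b = -161 - 105 = -266$)
$H{\left(o \right)} = \frac{551}{194}$ ($H{\left(o \right)} = 2 + \frac{\left(-489\right) \frac{1}{-291}}{2} = 2 + \frac{\left(-489\right) \left(- \frac{1}{291}\right)}{2} = 2 + \frac{1}{2} \cdot \frac{163}{97} = 2 + \frac{163}{194} = \frac{551}{194}$)
$I{\left(z \right)} = -10$ ($I{\left(z \right)} = -7 + \left(164 - 167\right) = -7 - 3 = -10$)
$\left(H{\left(b \right)} + v{\left(-155,-291 \right)}\right) + I{\left(489 \right)} = \left(\frac{551}{194} - 155\right) - 10 = - \frac{29519}{194} - 10 = - \frac{31459}{194}$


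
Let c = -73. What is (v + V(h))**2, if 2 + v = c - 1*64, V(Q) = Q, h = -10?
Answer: 22201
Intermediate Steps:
v = -139 (v = -2 + (-73 - 1*64) = -2 + (-73 - 64) = -2 - 137 = -139)
(v + V(h))**2 = (-139 - 10)**2 = (-149)**2 = 22201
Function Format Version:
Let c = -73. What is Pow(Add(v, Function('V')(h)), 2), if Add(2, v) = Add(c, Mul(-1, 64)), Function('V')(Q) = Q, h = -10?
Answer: 22201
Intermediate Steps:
v = -139 (v = Add(-2, Add(-73, Mul(-1, 64))) = Add(-2, Add(-73, -64)) = Add(-2, -137) = -139)
Pow(Add(v, Function('V')(h)), 2) = Pow(Add(-139, -10), 2) = Pow(-149, 2) = 22201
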